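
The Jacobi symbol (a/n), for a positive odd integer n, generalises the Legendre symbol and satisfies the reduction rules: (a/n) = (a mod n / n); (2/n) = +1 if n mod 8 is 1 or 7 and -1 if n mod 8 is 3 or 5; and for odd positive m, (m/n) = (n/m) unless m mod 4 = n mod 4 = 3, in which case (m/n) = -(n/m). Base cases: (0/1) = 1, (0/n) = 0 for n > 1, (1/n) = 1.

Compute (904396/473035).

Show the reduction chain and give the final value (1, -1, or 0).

(904396/473035) = (431361/473035)   [reduce mod 473035]
reciprocity: (431361/473035) = +1·(473035/431361) since 431361 mod 4 = 1, 473035 mod 4 = 3; sign now +1
(473035/431361) = (41674/431361)   [reduce mod 431361]
41674 = 2^1·20837; (2/431361) = +1 since 431361 mod 8 = 1, so (41674/431361) = (+1)^1·(20837/431361); sign now +1
reciprocity: (20837/431361) = +1·(431361/20837) since 20837 mod 4 = 1, 431361 mod 4 = 1; sign now +1
(431361/20837) = (14621/20837)   [reduce mod 20837]
reciprocity: (14621/20837) = +1·(20837/14621) since 14621 mod 4 = 1, 20837 mod 4 = 1; sign now +1
(20837/14621) = (6216/14621)   [reduce mod 14621]
6216 = 2^3·777; (2/14621) = -1 since 14621 mod 8 = 5, so (6216/14621) = (-1)^3·(777/14621); sign now -1
reciprocity: (777/14621) = +1·(14621/777) since 777 mod 4 = 1, 14621 mod 4 = 1; sign now -1
(14621/777) = (635/777)   [reduce mod 777]
reciprocity: (635/777) = +1·(777/635) since 635 mod 4 = 3, 777 mod 4 = 1; sign now -1
(777/635) = (142/635)   [reduce mod 635]
142 = 2^1·71; (2/635) = -1 since 635 mod 8 = 3, so (142/635) = (-1)^1·(71/635); sign now +1
reciprocity: (71/635) = -1·(635/71) since 71 mod 4 = 3, 635 mod 4 = 3; sign now -1
(635/71) = (67/71)   [reduce mod 71]
reciprocity: (67/71) = -1·(71/67) since 67 mod 4 = 3, 71 mod 4 = 3; sign now +1
(71/67) = (4/67)   [reduce mod 67]
4 = 2^2·1; (2/67) = -1 since 67 mod 8 = 3, so (4/67) = (-1)^2·(1/67); sign now +1
(1/67) = 1; final value = sign = +1

1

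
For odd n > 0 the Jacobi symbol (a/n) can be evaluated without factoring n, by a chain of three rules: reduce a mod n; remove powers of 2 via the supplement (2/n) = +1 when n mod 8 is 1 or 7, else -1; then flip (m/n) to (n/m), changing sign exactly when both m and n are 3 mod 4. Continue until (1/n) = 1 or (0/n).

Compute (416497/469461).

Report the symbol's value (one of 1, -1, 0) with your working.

flip (416497/469461) -> (469461/416497): both odd, 416497 mod 4 = 1, 469461 mod 4 = 1, so the flip contributes +1; sign now +1
(469461/416497): 469461 mod 416497 = 52964, so (469461/416497) = (52964/416497)
factor out 2^2: 52964 = 2^2·13241; with 416497 mod 8 = 1, (2/416497) = +1; sign now +1; continue with (13241/416497)
flip (13241/416497) -> (416497/13241): both odd, 13241 mod 4 = 1, 416497 mod 4 = 1, so the flip contributes +1; sign now +1
(416497/13241): 416497 mod 13241 = 6026, so (416497/13241) = (6026/13241)
factor out 2^1: 6026 = 2^1·3013; with 13241 mod 8 = 1, (2/13241) = +1; sign now +1; continue with (3013/13241)
flip (3013/13241) -> (13241/3013): both odd, 3013 mod 4 = 1, 13241 mod 4 = 1, so the flip contributes +1; sign now +1
(13241/3013): 13241 mod 3013 = 1189, so (13241/3013) = (1189/3013)
flip (1189/3013) -> (3013/1189): both odd, 1189 mod 4 = 1, 3013 mod 4 = 1, so the flip contributes +1; sign now +1
(3013/1189): 3013 mod 1189 = 635, so (3013/1189) = (635/1189)
flip (635/1189) -> (1189/635): both odd, 635 mod 4 = 3, 1189 mod 4 = 1, so the flip contributes +1; sign now +1
(1189/635): 1189 mod 635 = 554, so (1189/635) = (554/635)
factor out 2^1: 554 = 2^1·277; with 635 mod 8 = 3, (2/635) = -1; sign now -1; continue with (277/635)
flip (277/635) -> (635/277): both odd, 277 mod 4 = 1, 635 mod 4 = 3, so the flip contributes +1; sign now -1
(635/277): 635 mod 277 = 81, so (635/277) = (81/277)
flip (81/277) -> (277/81): both odd, 81 mod 4 = 1, 277 mod 4 = 1, so the flip contributes +1; sign now -1
(277/81): 277 mod 81 = 34, so (277/81) = (34/81)
factor out 2^1: 34 = 2^1·17; with 81 mod 8 = 1, (2/81) = +1; sign now -1; continue with (17/81)
flip (17/81) -> (81/17): both odd, 17 mod 4 = 1, 81 mod 4 = 1, so the flip contributes +1; sign now -1
(81/17): 81 mod 17 = 13, so (81/17) = (13/17)
flip (13/17) -> (17/13): both odd, 13 mod 4 = 1, 17 mod 4 = 1, so the flip contributes +1; sign now -1
(17/13): 17 mod 13 = 4, so (17/13) = (4/13)
factor out 2^2: 4 = 2^2·1; with 13 mod 8 = 5, (2/13) = -1; sign now -1; continue with (1/13)
reached (1/13) = 1, so the symbol is -1

-1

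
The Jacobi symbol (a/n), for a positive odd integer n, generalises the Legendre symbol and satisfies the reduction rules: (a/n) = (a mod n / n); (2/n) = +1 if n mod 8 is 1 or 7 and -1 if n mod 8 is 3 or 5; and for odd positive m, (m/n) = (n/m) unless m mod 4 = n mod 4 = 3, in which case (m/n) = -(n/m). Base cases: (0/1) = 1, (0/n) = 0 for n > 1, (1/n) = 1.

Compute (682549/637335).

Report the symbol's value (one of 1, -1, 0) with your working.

(682549/637335): 682549 mod 637335 = 45214, so (682549/637335) = (45214/637335)
factor out 2^1: 45214 = 2^1·22607; with 637335 mod 8 = 7, (2/637335) = +1; sign now +1; continue with (22607/637335)
flip (22607/637335) -> (637335/22607): both odd, 22607 mod 4 = 3, 637335 mod 4 = 3, so the flip contributes -1; sign now -1
(637335/22607): 637335 mod 22607 = 4339, so (637335/22607) = (4339/22607)
flip (4339/22607) -> (22607/4339): both odd, 4339 mod 4 = 3, 22607 mod 4 = 3, so the flip contributes -1; sign now +1
(22607/4339): 22607 mod 4339 = 912, so (22607/4339) = (912/4339)
factor out 2^4: 912 = 2^4·57; with 4339 mod 8 = 3, (2/4339) = -1; sign now +1; continue with (57/4339)
flip (57/4339) -> (4339/57): both odd, 57 mod 4 = 1, 4339 mod 4 = 3, so the flip contributes +1; sign now +1
(4339/57): 4339 mod 57 = 7, so (4339/57) = (7/57)
flip (7/57) -> (57/7): both odd, 7 mod 4 = 3, 57 mod 4 = 1, so the flip contributes +1; sign now +1
(57/7): 57 mod 7 = 1, so (57/7) = (1/7)
reached (1/7) = 1, so the symbol is +1

1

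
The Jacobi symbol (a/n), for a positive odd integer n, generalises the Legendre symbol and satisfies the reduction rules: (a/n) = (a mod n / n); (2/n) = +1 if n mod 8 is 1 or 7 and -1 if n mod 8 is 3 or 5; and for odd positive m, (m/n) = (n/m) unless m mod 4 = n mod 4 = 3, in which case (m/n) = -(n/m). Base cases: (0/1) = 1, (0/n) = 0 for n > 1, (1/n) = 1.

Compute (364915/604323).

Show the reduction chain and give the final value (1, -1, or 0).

flip (364915/604323) -> (604323/364915): both odd, 364915 mod 4 = 3, 604323 mod 4 = 3, so the flip contributes -1; sign now -1
(604323/364915): 604323 mod 364915 = 239408, so (604323/364915) = (239408/364915)
factor out 2^4: 239408 = 2^4·14963; with 364915 mod 8 = 3, (2/364915) = -1; sign now -1; continue with (14963/364915)
flip (14963/364915) -> (364915/14963): both odd, 14963 mod 4 = 3, 364915 mod 4 = 3, so the flip contributes -1; sign now +1
(364915/14963): 364915 mod 14963 = 5803, so (364915/14963) = (5803/14963)
flip (5803/14963) -> (14963/5803): both odd, 5803 mod 4 = 3, 14963 mod 4 = 3, so the flip contributes -1; sign now -1
(14963/5803): 14963 mod 5803 = 3357, so (14963/5803) = (3357/5803)
flip (3357/5803) -> (5803/3357): both odd, 3357 mod 4 = 1, 5803 mod 4 = 3, so the flip contributes +1; sign now -1
(5803/3357): 5803 mod 3357 = 2446, so (5803/3357) = (2446/3357)
factor out 2^1: 2446 = 2^1·1223; with 3357 mod 8 = 5, (2/3357) = -1; sign now +1; continue with (1223/3357)
flip (1223/3357) -> (3357/1223): both odd, 1223 mod 4 = 3, 3357 mod 4 = 1, so the flip contributes +1; sign now +1
(3357/1223): 3357 mod 1223 = 911, so (3357/1223) = (911/1223)
flip (911/1223) -> (1223/911): both odd, 911 mod 4 = 3, 1223 mod 4 = 3, so the flip contributes -1; sign now -1
(1223/911): 1223 mod 911 = 312, so (1223/911) = (312/911)
factor out 2^3: 312 = 2^3·39; with 911 mod 8 = 7, (2/911) = +1; sign now -1; continue with (39/911)
flip (39/911) -> (911/39): both odd, 39 mod 4 = 3, 911 mod 4 = 3, so the flip contributes -1; sign now +1
(911/39): 911 mod 39 = 14, so (911/39) = (14/39)
factor out 2^1: 14 = 2^1·7; with 39 mod 8 = 7, (2/39) = +1; sign now +1; continue with (7/39)
flip (7/39) -> (39/7): both odd, 7 mod 4 = 3, 39 mod 4 = 3, so the flip contributes -1; sign now -1
(39/7): 39 mod 7 = 4, so (39/7) = (4/7)
factor out 2^2: 4 = 2^2·1; with 7 mod 8 = 7, (2/7) = +1; sign now -1; continue with (1/7)
reached (1/7) = 1, so the symbol is -1

-1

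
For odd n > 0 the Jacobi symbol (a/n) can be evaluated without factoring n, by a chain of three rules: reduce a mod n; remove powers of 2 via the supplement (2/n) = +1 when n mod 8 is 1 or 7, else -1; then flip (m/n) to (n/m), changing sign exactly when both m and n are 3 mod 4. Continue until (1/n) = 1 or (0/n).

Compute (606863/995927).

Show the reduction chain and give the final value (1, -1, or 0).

reciprocity: (606863/995927) = -1·(995927/606863) since 606863 mod 4 = 3, 995927 mod 4 = 3; sign now -1
(995927/606863) = (389064/606863)   [reduce mod 606863]
389064 = 2^3·48633; (2/606863) = +1 since 606863 mod 8 = 7, so (389064/606863) = (+1)^3·(48633/606863); sign now -1
reciprocity: (48633/606863) = +1·(606863/48633) since 48633 mod 4 = 1, 606863 mod 4 = 3; sign now -1
(606863/48633) = (23267/48633)   [reduce mod 48633]
reciprocity: (23267/48633) = +1·(48633/23267) since 23267 mod 4 = 3, 48633 mod 4 = 1; sign now -1
(48633/23267) = (2099/23267)   [reduce mod 23267]
reciprocity: (2099/23267) = -1·(23267/2099) since 2099 mod 4 = 3, 23267 mod 4 = 3; sign now +1
(23267/2099) = (178/2099)   [reduce mod 2099]
178 = 2^1·89; (2/2099) = -1 since 2099 mod 8 = 3, so (178/2099) = (-1)^1·(89/2099); sign now -1
reciprocity: (89/2099) = +1·(2099/89) since 89 mod 4 = 1, 2099 mod 4 = 3; sign now -1
(2099/89) = (52/89)   [reduce mod 89]
52 = 2^2·13; (2/89) = +1 since 89 mod 8 = 1, so (52/89) = (+1)^2·(13/89); sign now -1
reciprocity: (13/89) = +1·(89/13) since 13 mod 4 = 1, 89 mod 4 = 1; sign now -1
(89/13) = (11/13)   [reduce mod 13]
reciprocity: (11/13) = +1·(13/11) since 11 mod 4 = 3, 13 mod 4 = 1; sign now -1
(13/11) = (2/11)   [reduce mod 11]
2 = 2^1·1; (2/11) = -1 since 11 mod 8 = 3, so (2/11) = (-1)^1·(1/11); sign now +1
(1/11) = 1; final value = sign = +1

1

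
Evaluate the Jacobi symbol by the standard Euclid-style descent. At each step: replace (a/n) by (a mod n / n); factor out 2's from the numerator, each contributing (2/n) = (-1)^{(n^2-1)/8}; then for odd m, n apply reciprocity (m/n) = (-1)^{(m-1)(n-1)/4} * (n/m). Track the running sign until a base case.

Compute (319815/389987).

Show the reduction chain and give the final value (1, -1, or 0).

1

flip (319815/389987) -> (389987/319815): both odd, 319815 mod 4 = 3, 389987 mod 4 = 3, so the flip contributes -1; sign now -1
(389987/319815): 389987 mod 319815 = 70172, so (389987/319815) = (70172/319815)
factor out 2^2: 70172 = 2^2·17543; with 319815 mod 8 = 7, (2/319815) = +1; sign now -1; continue with (17543/319815)
flip (17543/319815) -> (319815/17543): both odd, 17543 mod 4 = 3, 319815 mod 4 = 3, so the flip contributes -1; sign now +1
(319815/17543): 319815 mod 17543 = 4041, so (319815/17543) = (4041/17543)
flip (4041/17543) -> (17543/4041): both odd, 4041 mod 4 = 1, 17543 mod 4 = 3, so the flip contributes +1; sign now +1
(17543/4041): 17543 mod 4041 = 1379, so (17543/4041) = (1379/4041)
flip (1379/4041) -> (4041/1379): both odd, 1379 mod 4 = 3, 4041 mod 4 = 1, so the flip contributes +1; sign now +1
(4041/1379): 4041 mod 1379 = 1283, so (4041/1379) = (1283/1379)
flip (1283/1379) -> (1379/1283): both odd, 1283 mod 4 = 3, 1379 mod 4 = 3, so the flip contributes -1; sign now -1
(1379/1283): 1379 mod 1283 = 96, so (1379/1283) = (96/1283)
factor out 2^5: 96 = 2^5·3; with 1283 mod 8 = 3, (2/1283) = -1; sign now +1; continue with (3/1283)
flip (3/1283) -> (1283/3): both odd, 3 mod 4 = 3, 1283 mod 4 = 3, so the flip contributes -1; sign now -1
(1283/3): 1283 mod 3 = 2, so (1283/3) = (2/3)
factor out 2^1: 2 = 2^1·1; with 3 mod 8 = 3, (2/3) = -1; sign now +1; continue with (1/3)
reached (1/3) = 1, so the symbol is +1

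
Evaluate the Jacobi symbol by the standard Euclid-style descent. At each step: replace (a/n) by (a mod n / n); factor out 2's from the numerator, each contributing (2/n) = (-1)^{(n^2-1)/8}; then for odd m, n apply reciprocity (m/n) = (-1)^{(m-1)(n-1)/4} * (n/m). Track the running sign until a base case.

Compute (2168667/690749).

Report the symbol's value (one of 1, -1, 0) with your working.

-1

(2168667/690749) = (96420/690749)   [reduce mod 690749]
96420 = 2^2·24105; (2/690749) = -1 since 690749 mod 8 = 5, so (96420/690749) = (-1)^2·(24105/690749); sign now +1
reciprocity: (24105/690749) = +1·(690749/24105) since 24105 mod 4 = 1, 690749 mod 4 = 1; sign now +1
(690749/24105) = (15809/24105)   [reduce mod 24105]
reciprocity: (15809/24105) = +1·(24105/15809) since 15809 mod 4 = 1, 24105 mod 4 = 1; sign now +1
(24105/15809) = (8296/15809)   [reduce mod 15809]
8296 = 2^3·1037; (2/15809) = +1 since 15809 mod 8 = 1, so (8296/15809) = (+1)^3·(1037/15809); sign now +1
reciprocity: (1037/15809) = +1·(15809/1037) since 1037 mod 4 = 1, 15809 mod 4 = 1; sign now +1
(15809/1037) = (254/1037)   [reduce mod 1037]
254 = 2^1·127; (2/1037) = -1 since 1037 mod 8 = 5, so (254/1037) = (-1)^1·(127/1037); sign now -1
reciprocity: (127/1037) = +1·(1037/127) since 127 mod 4 = 3, 1037 mod 4 = 1; sign now -1
(1037/127) = (21/127)   [reduce mod 127]
reciprocity: (21/127) = +1·(127/21) since 21 mod 4 = 1, 127 mod 4 = 3; sign now -1
(127/21) = (1/21)   [reduce mod 21]
(1/21) = 1; final value = sign = -1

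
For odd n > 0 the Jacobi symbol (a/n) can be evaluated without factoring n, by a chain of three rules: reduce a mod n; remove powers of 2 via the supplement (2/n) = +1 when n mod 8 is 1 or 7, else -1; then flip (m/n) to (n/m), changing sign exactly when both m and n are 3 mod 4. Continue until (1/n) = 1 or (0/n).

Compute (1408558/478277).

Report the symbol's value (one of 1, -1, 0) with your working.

(1408558/478277) = (452004/478277)   [reduce mod 478277]
452004 = 2^2·113001; (2/478277) = -1 since 478277 mod 8 = 5, so (452004/478277) = (-1)^2·(113001/478277); sign now +1
reciprocity: (113001/478277) = +1·(478277/113001) since 113001 mod 4 = 1, 478277 mod 4 = 1; sign now +1
(478277/113001) = (26273/113001)   [reduce mod 113001]
reciprocity: (26273/113001) = +1·(113001/26273) since 26273 mod 4 = 1, 113001 mod 4 = 1; sign now +1
(113001/26273) = (7909/26273)   [reduce mod 26273]
reciprocity: (7909/26273) = +1·(26273/7909) since 7909 mod 4 = 1, 26273 mod 4 = 1; sign now +1
(26273/7909) = (2546/7909)   [reduce mod 7909]
2546 = 2^1·1273; (2/7909) = -1 since 7909 mod 8 = 5, so (2546/7909) = (-1)^1·(1273/7909); sign now -1
reciprocity: (1273/7909) = +1·(7909/1273) since 1273 mod 4 = 1, 7909 mod 4 = 1; sign now -1
(7909/1273) = (271/1273)   [reduce mod 1273]
reciprocity: (271/1273) = +1·(1273/271) since 271 mod 4 = 3, 1273 mod 4 = 1; sign now -1
(1273/271) = (189/271)   [reduce mod 271]
reciprocity: (189/271) = +1·(271/189) since 189 mod 4 = 1, 271 mod 4 = 3; sign now -1
(271/189) = (82/189)   [reduce mod 189]
82 = 2^1·41; (2/189) = -1 since 189 mod 8 = 5, so (82/189) = (-1)^1·(41/189); sign now +1
reciprocity: (41/189) = +1·(189/41) since 41 mod 4 = 1, 189 mod 4 = 1; sign now +1
(189/41) = (25/41)   [reduce mod 41]
reciprocity: (25/41) = +1·(41/25) since 25 mod 4 = 1, 41 mod 4 = 1; sign now +1
(41/25) = (16/25)   [reduce mod 25]
16 = 2^4·1; (2/25) = +1 since 25 mod 8 = 1, so (16/25) = (+1)^4·(1/25); sign now +1
(1/25) = 1; final value = sign = +1

1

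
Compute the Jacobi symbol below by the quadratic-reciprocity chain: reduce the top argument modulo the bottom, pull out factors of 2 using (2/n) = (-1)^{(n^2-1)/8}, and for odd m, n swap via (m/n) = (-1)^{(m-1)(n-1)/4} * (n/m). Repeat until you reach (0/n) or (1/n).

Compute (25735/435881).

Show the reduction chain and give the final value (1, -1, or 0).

1

flip (25735/435881) -> (435881/25735): both odd, 25735 mod 4 = 3, 435881 mod 4 = 1, so the flip contributes +1; sign now +1
(435881/25735): 435881 mod 25735 = 24121, so (435881/25735) = (24121/25735)
flip (24121/25735) -> (25735/24121): both odd, 24121 mod 4 = 1, 25735 mod 4 = 3, so the flip contributes +1; sign now +1
(25735/24121): 25735 mod 24121 = 1614, so (25735/24121) = (1614/24121)
factor out 2^1: 1614 = 2^1·807; with 24121 mod 8 = 1, (2/24121) = +1; sign now +1; continue with (807/24121)
flip (807/24121) -> (24121/807): both odd, 807 mod 4 = 3, 24121 mod 4 = 1, so the flip contributes +1; sign now +1
(24121/807): 24121 mod 807 = 718, so (24121/807) = (718/807)
factor out 2^1: 718 = 2^1·359; with 807 mod 8 = 7, (2/807) = +1; sign now +1; continue with (359/807)
flip (359/807) -> (807/359): both odd, 359 mod 4 = 3, 807 mod 4 = 3, so the flip contributes -1; sign now -1
(807/359): 807 mod 359 = 89, so (807/359) = (89/359)
flip (89/359) -> (359/89): both odd, 89 mod 4 = 1, 359 mod 4 = 3, so the flip contributes +1; sign now -1
(359/89): 359 mod 89 = 3, so (359/89) = (3/89)
flip (3/89) -> (89/3): both odd, 3 mod 4 = 3, 89 mod 4 = 1, so the flip contributes +1; sign now -1
(89/3): 89 mod 3 = 2, so (89/3) = (2/3)
factor out 2^1: 2 = 2^1·1; with 3 mod 8 = 3, (2/3) = -1; sign now +1; continue with (1/3)
reached (1/3) = 1, so the symbol is +1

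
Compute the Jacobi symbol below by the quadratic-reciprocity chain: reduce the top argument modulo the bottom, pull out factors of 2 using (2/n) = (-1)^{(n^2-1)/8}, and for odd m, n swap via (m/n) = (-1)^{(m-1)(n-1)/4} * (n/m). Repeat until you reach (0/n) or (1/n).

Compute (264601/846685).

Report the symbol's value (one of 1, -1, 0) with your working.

flip (264601/846685) -> (846685/264601): both odd, 264601 mod 4 = 1, 846685 mod 4 = 1, so the flip contributes +1; sign now +1
(846685/264601): 846685 mod 264601 = 52882, so (846685/264601) = (52882/264601)
factor out 2^1: 52882 = 2^1·26441; with 264601 mod 8 = 1, (2/264601) = +1; sign now +1; continue with (26441/264601)
flip (26441/264601) -> (264601/26441): both odd, 26441 mod 4 = 1, 264601 mod 4 = 1, so the flip contributes +1; sign now +1
(264601/26441): 264601 mod 26441 = 191, so (264601/26441) = (191/26441)
flip (191/26441) -> (26441/191): both odd, 191 mod 4 = 3, 26441 mod 4 = 1, so the flip contributes +1; sign now +1
(26441/191): 26441 mod 191 = 83, so (26441/191) = (83/191)
flip (83/191) -> (191/83): both odd, 83 mod 4 = 3, 191 mod 4 = 3, so the flip contributes -1; sign now -1
(191/83): 191 mod 83 = 25, so (191/83) = (25/83)
flip (25/83) -> (83/25): both odd, 25 mod 4 = 1, 83 mod 4 = 3, so the flip contributes +1; sign now -1
(83/25): 83 mod 25 = 8, so (83/25) = (8/25)
factor out 2^3: 8 = 2^3·1; with 25 mod 8 = 1, (2/25) = +1; sign now -1; continue with (1/25)
reached (1/25) = 1, so the symbol is -1

-1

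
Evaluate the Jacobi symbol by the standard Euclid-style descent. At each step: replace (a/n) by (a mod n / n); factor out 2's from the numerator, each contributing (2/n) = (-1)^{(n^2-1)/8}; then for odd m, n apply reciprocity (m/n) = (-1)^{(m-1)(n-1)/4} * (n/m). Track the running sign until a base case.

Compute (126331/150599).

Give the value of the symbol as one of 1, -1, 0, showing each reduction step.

-1

flip (126331/150599) -> (150599/126331): both odd, 126331 mod 4 = 3, 150599 mod 4 = 3, so the flip contributes -1; sign now -1
(150599/126331): 150599 mod 126331 = 24268, so (150599/126331) = (24268/126331)
factor out 2^2: 24268 = 2^2·6067; with 126331 mod 8 = 3, (2/126331) = -1; sign now -1; continue with (6067/126331)
flip (6067/126331) -> (126331/6067): both odd, 6067 mod 4 = 3, 126331 mod 4 = 3, so the flip contributes -1; sign now +1
(126331/6067): 126331 mod 6067 = 4991, so (126331/6067) = (4991/6067)
flip (4991/6067) -> (6067/4991): both odd, 4991 mod 4 = 3, 6067 mod 4 = 3, so the flip contributes -1; sign now -1
(6067/4991): 6067 mod 4991 = 1076, so (6067/4991) = (1076/4991)
factor out 2^2: 1076 = 2^2·269; with 4991 mod 8 = 7, (2/4991) = +1; sign now -1; continue with (269/4991)
flip (269/4991) -> (4991/269): both odd, 269 mod 4 = 1, 4991 mod 4 = 3, so the flip contributes +1; sign now -1
(4991/269): 4991 mod 269 = 149, so (4991/269) = (149/269)
flip (149/269) -> (269/149): both odd, 149 mod 4 = 1, 269 mod 4 = 1, so the flip contributes +1; sign now -1
(269/149): 269 mod 149 = 120, so (269/149) = (120/149)
factor out 2^3: 120 = 2^3·15; with 149 mod 8 = 5, (2/149) = -1; sign now +1; continue with (15/149)
flip (15/149) -> (149/15): both odd, 15 mod 4 = 3, 149 mod 4 = 1, so the flip contributes +1; sign now +1
(149/15): 149 mod 15 = 14, so (149/15) = (14/15)
factor out 2^1: 14 = 2^1·7; with 15 mod 8 = 7, (2/15) = +1; sign now +1; continue with (7/15)
flip (7/15) -> (15/7): both odd, 7 mod 4 = 3, 15 mod 4 = 3, so the flip contributes -1; sign now -1
(15/7): 15 mod 7 = 1, so (15/7) = (1/7)
reached (1/7) = 1, so the symbol is -1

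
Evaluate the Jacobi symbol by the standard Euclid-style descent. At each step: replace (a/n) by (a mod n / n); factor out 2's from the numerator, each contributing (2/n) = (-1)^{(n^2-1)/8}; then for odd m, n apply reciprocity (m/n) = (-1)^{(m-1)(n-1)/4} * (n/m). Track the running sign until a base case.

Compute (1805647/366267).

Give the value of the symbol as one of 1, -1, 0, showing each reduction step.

-1

(1805647/366267): 1805647 mod 366267 = 340579, so (1805647/366267) = (340579/366267)
flip (340579/366267) -> (366267/340579): both odd, 340579 mod 4 = 3, 366267 mod 4 = 3, so the flip contributes -1; sign now -1
(366267/340579): 366267 mod 340579 = 25688, so (366267/340579) = (25688/340579)
factor out 2^3: 25688 = 2^3·3211; with 340579 mod 8 = 3, (2/340579) = -1; sign now +1; continue with (3211/340579)
flip (3211/340579) -> (340579/3211): both odd, 3211 mod 4 = 3, 340579 mod 4 = 3, so the flip contributes -1; sign now -1
(340579/3211): 340579 mod 3211 = 213, so (340579/3211) = (213/3211)
flip (213/3211) -> (3211/213): both odd, 213 mod 4 = 1, 3211 mod 4 = 3, so the flip contributes +1; sign now -1
(3211/213): 3211 mod 213 = 16, so (3211/213) = (16/213)
factor out 2^4: 16 = 2^4·1; with 213 mod 8 = 5, (2/213) = -1; sign now -1; continue with (1/213)
reached (1/213) = 1, so the symbol is -1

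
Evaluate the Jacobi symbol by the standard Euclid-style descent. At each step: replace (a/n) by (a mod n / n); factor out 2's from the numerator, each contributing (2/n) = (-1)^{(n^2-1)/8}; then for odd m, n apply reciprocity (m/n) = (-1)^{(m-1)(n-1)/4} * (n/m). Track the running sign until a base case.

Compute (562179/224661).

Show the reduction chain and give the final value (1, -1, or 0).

0

(562179/224661): 562179 mod 224661 = 112857, so (562179/224661) = (112857/224661)
flip (112857/224661) -> (224661/112857): both odd, 112857 mod 4 = 1, 224661 mod 4 = 1, so the flip contributes +1; sign now +1
(224661/112857): 224661 mod 112857 = 111804, so (224661/112857) = (111804/112857)
factor out 2^2: 111804 = 2^2·27951; with 112857 mod 8 = 1, (2/112857) = +1; sign now +1; continue with (27951/112857)
flip (27951/112857) -> (112857/27951): both odd, 27951 mod 4 = 3, 112857 mod 4 = 1, so the flip contributes +1; sign now +1
(112857/27951): 112857 mod 27951 = 1053, so (112857/27951) = (1053/27951)
flip (1053/27951) -> (27951/1053): both odd, 1053 mod 4 = 1, 27951 mod 4 = 3, so the flip contributes +1; sign now +1
(27951/1053): 27951 mod 1053 = 573, so (27951/1053) = (573/1053)
flip (573/1053) -> (1053/573): both odd, 573 mod 4 = 1, 1053 mod 4 = 1, so the flip contributes +1; sign now +1
(1053/573): 1053 mod 573 = 480, so (1053/573) = (480/573)
factor out 2^5: 480 = 2^5·15; with 573 mod 8 = 5, (2/573) = -1; sign now -1; continue with (15/573)
flip (15/573) -> (573/15): both odd, 15 mod 4 = 3, 573 mod 4 = 1, so the flip contributes +1; sign now -1
(573/15): 573 mod 15 = 3, so (573/15) = (3/15)
flip (3/15) -> (15/3): both odd, 3 mod 4 = 3, 15 mod 4 = 3, so the flip contributes -1; sign now +1
(15/3): 15 mod 3 = 0, so (15/3) = (0/3)
reached (0/3); gcd(a, n) > 1, so (0/3) = 0 and the symbol is 0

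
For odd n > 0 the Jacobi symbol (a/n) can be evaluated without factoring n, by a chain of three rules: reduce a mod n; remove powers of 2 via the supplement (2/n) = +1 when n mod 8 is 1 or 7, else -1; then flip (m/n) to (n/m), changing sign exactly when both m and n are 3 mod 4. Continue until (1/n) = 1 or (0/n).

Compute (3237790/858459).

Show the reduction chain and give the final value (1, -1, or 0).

(3237790/858459): 3237790 mod 858459 = 662413, so (3237790/858459) = (662413/858459)
flip (662413/858459) -> (858459/662413): both odd, 662413 mod 4 = 1, 858459 mod 4 = 3, so the flip contributes +1; sign now +1
(858459/662413): 858459 mod 662413 = 196046, so (858459/662413) = (196046/662413)
factor out 2^1: 196046 = 2^1·98023; with 662413 mod 8 = 5, (2/662413) = -1; sign now -1; continue with (98023/662413)
flip (98023/662413) -> (662413/98023): both odd, 98023 mod 4 = 3, 662413 mod 4 = 1, so the flip contributes +1; sign now -1
(662413/98023): 662413 mod 98023 = 74275, so (662413/98023) = (74275/98023)
flip (74275/98023) -> (98023/74275): both odd, 74275 mod 4 = 3, 98023 mod 4 = 3, so the flip contributes -1; sign now +1
(98023/74275): 98023 mod 74275 = 23748, so (98023/74275) = (23748/74275)
factor out 2^2: 23748 = 2^2·5937; with 74275 mod 8 = 3, (2/74275) = -1; sign now +1; continue with (5937/74275)
flip (5937/74275) -> (74275/5937): both odd, 5937 mod 4 = 1, 74275 mod 4 = 3, so the flip contributes +1; sign now +1
(74275/5937): 74275 mod 5937 = 3031, so (74275/5937) = (3031/5937)
flip (3031/5937) -> (5937/3031): both odd, 3031 mod 4 = 3, 5937 mod 4 = 1, so the flip contributes +1; sign now +1
(5937/3031): 5937 mod 3031 = 2906, so (5937/3031) = (2906/3031)
factor out 2^1: 2906 = 2^1·1453; with 3031 mod 8 = 7, (2/3031) = +1; sign now +1; continue with (1453/3031)
flip (1453/3031) -> (3031/1453): both odd, 1453 mod 4 = 1, 3031 mod 4 = 3, so the flip contributes +1; sign now +1
(3031/1453): 3031 mod 1453 = 125, so (3031/1453) = (125/1453)
flip (125/1453) -> (1453/125): both odd, 125 mod 4 = 1, 1453 mod 4 = 1, so the flip contributes +1; sign now +1
(1453/125): 1453 mod 125 = 78, so (1453/125) = (78/125)
factor out 2^1: 78 = 2^1·39; with 125 mod 8 = 5, (2/125) = -1; sign now -1; continue with (39/125)
flip (39/125) -> (125/39): both odd, 39 mod 4 = 3, 125 mod 4 = 1, so the flip contributes +1; sign now -1
(125/39): 125 mod 39 = 8, so (125/39) = (8/39)
factor out 2^3: 8 = 2^3·1; with 39 mod 8 = 7, (2/39) = +1; sign now -1; continue with (1/39)
reached (1/39) = 1, so the symbol is -1

-1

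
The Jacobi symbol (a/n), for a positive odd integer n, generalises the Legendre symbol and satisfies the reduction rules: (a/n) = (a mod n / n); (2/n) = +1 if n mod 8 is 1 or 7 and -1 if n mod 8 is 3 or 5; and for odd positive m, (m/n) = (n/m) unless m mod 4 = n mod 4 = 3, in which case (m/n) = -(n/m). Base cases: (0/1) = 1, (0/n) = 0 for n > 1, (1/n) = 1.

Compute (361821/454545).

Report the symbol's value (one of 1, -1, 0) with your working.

flip (361821/454545) -> (454545/361821): both odd, 361821 mod 4 = 1, 454545 mod 4 = 1, so the flip contributes +1; sign now +1
(454545/361821): 454545 mod 361821 = 92724, so (454545/361821) = (92724/361821)
factor out 2^2: 92724 = 2^2·23181; with 361821 mod 8 = 5, (2/361821) = -1; sign now +1; continue with (23181/361821)
flip (23181/361821) -> (361821/23181): both odd, 23181 mod 4 = 1, 361821 mod 4 = 1, so the flip contributes +1; sign now +1
(361821/23181): 361821 mod 23181 = 14106, so (361821/23181) = (14106/23181)
factor out 2^1: 14106 = 2^1·7053; with 23181 mod 8 = 5, (2/23181) = -1; sign now -1; continue with (7053/23181)
flip (7053/23181) -> (23181/7053): both odd, 7053 mod 4 = 1, 23181 mod 4 = 1, so the flip contributes +1; sign now -1
(23181/7053): 23181 mod 7053 = 2022, so (23181/7053) = (2022/7053)
factor out 2^1: 2022 = 2^1·1011; with 7053 mod 8 = 5, (2/7053) = -1; sign now +1; continue with (1011/7053)
flip (1011/7053) -> (7053/1011): both odd, 1011 mod 4 = 3, 7053 mod 4 = 1, so the flip contributes +1; sign now +1
(7053/1011): 7053 mod 1011 = 987, so (7053/1011) = (987/1011)
flip (987/1011) -> (1011/987): both odd, 987 mod 4 = 3, 1011 mod 4 = 3, so the flip contributes -1; sign now -1
(1011/987): 1011 mod 987 = 24, so (1011/987) = (24/987)
factor out 2^3: 24 = 2^3·3; with 987 mod 8 = 3, (2/987) = -1; sign now +1; continue with (3/987)
flip (3/987) -> (987/3): both odd, 3 mod 4 = 3, 987 mod 4 = 3, so the flip contributes -1; sign now -1
(987/3): 987 mod 3 = 0, so (987/3) = (0/3)
reached (0/3); gcd(a, n) > 1, so (0/3) = 0 and the symbol is 0

0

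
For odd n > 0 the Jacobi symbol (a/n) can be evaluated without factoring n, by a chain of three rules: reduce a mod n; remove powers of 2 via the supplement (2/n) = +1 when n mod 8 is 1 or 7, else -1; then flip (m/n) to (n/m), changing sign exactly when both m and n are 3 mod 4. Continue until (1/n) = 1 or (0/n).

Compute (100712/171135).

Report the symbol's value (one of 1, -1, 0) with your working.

factor out 2^3: 100712 = 2^3·12589; with 171135 mod 8 = 7, (2/171135) = +1; sign now +1; continue with (12589/171135)
flip (12589/171135) -> (171135/12589): both odd, 12589 mod 4 = 1, 171135 mod 4 = 3, so the flip contributes +1; sign now +1
(171135/12589): 171135 mod 12589 = 7478, so (171135/12589) = (7478/12589)
factor out 2^1: 7478 = 2^1·3739; with 12589 mod 8 = 5, (2/12589) = -1; sign now -1; continue with (3739/12589)
flip (3739/12589) -> (12589/3739): both odd, 3739 mod 4 = 3, 12589 mod 4 = 1, so the flip contributes +1; sign now -1
(12589/3739): 12589 mod 3739 = 1372, so (12589/3739) = (1372/3739)
factor out 2^2: 1372 = 2^2·343; with 3739 mod 8 = 3, (2/3739) = -1; sign now -1; continue with (343/3739)
flip (343/3739) -> (3739/343): both odd, 343 mod 4 = 3, 3739 mod 4 = 3, so the flip contributes -1; sign now +1
(3739/343): 3739 mod 343 = 309, so (3739/343) = (309/343)
flip (309/343) -> (343/309): both odd, 309 mod 4 = 1, 343 mod 4 = 3, so the flip contributes +1; sign now +1
(343/309): 343 mod 309 = 34, so (343/309) = (34/309)
factor out 2^1: 34 = 2^1·17; with 309 mod 8 = 5, (2/309) = -1; sign now -1; continue with (17/309)
flip (17/309) -> (309/17): both odd, 17 mod 4 = 1, 309 mod 4 = 1, so the flip contributes +1; sign now -1
(309/17): 309 mod 17 = 3, so (309/17) = (3/17)
flip (3/17) -> (17/3): both odd, 3 mod 4 = 3, 17 mod 4 = 1, so the flip contributes +1; sign now -1
(17/3): 17 mod 3 = 2, so (17/3) = (2/3)
factor out 2^1: 2 = 2^1·1; with 3 mod 8 = 3, (2/3) = -1; sign now +1; continue with (1/3)
reached (1/3) = 1, so the symbol is +1

1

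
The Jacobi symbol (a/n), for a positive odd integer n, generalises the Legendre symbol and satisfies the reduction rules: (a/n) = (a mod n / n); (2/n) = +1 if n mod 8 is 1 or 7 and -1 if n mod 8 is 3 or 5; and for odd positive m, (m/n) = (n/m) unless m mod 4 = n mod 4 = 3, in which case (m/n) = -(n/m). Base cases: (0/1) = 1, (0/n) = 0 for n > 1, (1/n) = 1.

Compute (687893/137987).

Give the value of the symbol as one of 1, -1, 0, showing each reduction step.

(687893/137987) = (135945/137987)   [reduce mod 137987]
reciprocity: (135945/137987) = +1·(137987/135945) since 135945 mod 4 = 1, 137987 mod 4 = 3; sign now +1
(137987/135945) = (2042/135945)   [reduce mod 135945]
2042 = 2^1·1021; (2/135945) = +1 since 135945 mod 8 = 1, so (2042/135945) = (+1)^1·(1021/135945); sign now +1
reciprocity: (1021/135945) = +1·(135945/1021) since 1021 mod 4 = 1, 135945 mod 4 = 1; sign now +1
(135945/1021) = (152/1021)   [reduce mod 1021]
152 = 2^3·19; (2/1021) = -1 since 1021 mod 8 = 5, so (152/1021) = (-1)^3·(19/1021); sign now -1
reciprocity: (19/1021) = +1·(1021/19) since 19 mod 4 = 3, 1021 mod 4 = 1; sign now -1
(1021/19) = (14/19)   [reduce mod 19]
14 = 2^1·7; (2/19) = -1 since 19 mod 8 = 3, so (14/19) = (-1)^1·(7/19); sign now +1
reciprocity: (7/19) = -1·(19/7) since 7 mod 4 = 3, 19 mod 4 = 3; sign now -1
(19/7) = (5/7)   [reduce mod 7]
reciprocity: (5/7) = +1·(7/5) since 5 mod 4 = 1, 7 mod 4 = 3; sign now -1
(7/5) = (2/5)   [reduce mod 5]
2 = 2^1·1; (2/5) = -1 since 5 mod 8 = 5, so (2/5) = (-1)^1·(1/5); sign now +1
(1/5) = 1; final value = sign = +1

1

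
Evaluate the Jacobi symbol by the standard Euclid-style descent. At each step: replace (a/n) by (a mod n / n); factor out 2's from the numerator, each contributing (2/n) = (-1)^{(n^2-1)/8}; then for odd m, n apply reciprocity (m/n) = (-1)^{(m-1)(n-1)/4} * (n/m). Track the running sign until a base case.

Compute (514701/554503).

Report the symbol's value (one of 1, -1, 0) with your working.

flip (514701/554503) -> (554503/514701): both odd, 514701 mod 4 = 1, 554503 mod 4 = 3, so the flip contributes +1; sign now +1
(554503/514701): 554503 mod 514701 = 39802, so (554503/514701) = (39802/514701)
factor out 2^1: 39802 = 2^1·19901; with 514701 mod 8 = 5, (2/514701) = -1; sign now -1; continue with (19901/514701)
flip (19901/514701) -> (514701/19901): both odd, 19901 mod 4 = 1, 514701 mod 4 = 1, so the flip contributes +1; sign now -1
(514701/19901): 514701 mod 19901 = 17176, so (514701/19901) = (17176/19901)
factor out 2^3: 17176 = 2^3·2147; with 19901 mod 8 = 5, (2/19901) = -1; sign now +1; continue with (2147/19901)
flip (2147/19901) -> (19901/2147): both odd, 2147 mod 4 = 3, 19901 mod 4 = 1, so the flip contributes +1; sign now +1
(19901/2147): 19901 mod 2147 = 578, so (19901/2147) = (578/2147)
factor out 2^1: 578 = 2^1·289; with 2147 mod 8 = 3, (2/2147) = -1; sign now -1; continue with (289/2147)
flip (289/2147) -> (2147/289): both odd, 289 mod 4 = 1, 2147 mod 4 = 3, so the flip contributes +1; sign now -1
(2147/289): 2147 mod 289 = 124, so (2147/289) = (124/289)
factor out 2^2: 124 = 2^2·31; with 289 mod 8 = 1, (2/289) = +1; sign now -1; continue with (31/289)
flip (31/289) -> (289/31): both odd, 31 mod 4 = 3, 289 mod 4 = 1, so the flip contributes +1; sign now -1
(289/31): 289 mod 31 = 10, so (289/31) = (10/31)
factor out 2^1: 10 = 2^1·5; with 31 mod 8 = 7, (2/31) = +1; sign now -1; continue with (5/31)
flip (5/31) -> (31/5): both odd, 5 mod 4 = 1, 31 mod 4 = 3, so the flip contributes +1; sign now -1
(31/5): 31 mod 5 = 1, so (31/5) = (1/5)
reached (1/5) = 1, so the symbol is -1

-1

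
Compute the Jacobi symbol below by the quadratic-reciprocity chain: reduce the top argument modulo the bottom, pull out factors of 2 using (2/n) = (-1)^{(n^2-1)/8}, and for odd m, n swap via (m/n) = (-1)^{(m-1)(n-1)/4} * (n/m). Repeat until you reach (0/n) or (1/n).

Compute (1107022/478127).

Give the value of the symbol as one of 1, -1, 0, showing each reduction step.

1

(1107022/478127) = (150768/478127)   [reduce mod 478127]
150768 = 2^4·9423; (2/478127) = +1 since 478127 mod 8 = 7, so (150768/478127) = (+1)^4·(9423/478127); sign now +1
reciprocity: (9423/478127) = -1·(478127/9423) since 9423 mod 4 = 3, 478127 mod 4 = 3; sign now -1
(478127/9423) = (6977/9423)   [reduce mod 9423]
reciprocity: (6977/9423) = +1·(9423/6977) since 6977 mod 4 = 1, 9423 mod 4 = 3; sign now -1
(9423/6977) = (2446/6977)   [reduce mod 6977]
2446 = 2^1·1223; (2/6977) = +1 since 6977 mod 8 = 1, so (2446/6977) = (+1)^1·(1223/6977); sign now -1
reciprocity: (1223/6977) = +1·(6977/1223) since 1223 mod 4 = 3, 6977 mod 4 = 1; sign now -1
(6977/1223) = (862/1223)   [reduce mod 1223]
862 = 2^1·431; (2/1223) = +1 since 1223 mod 8 = 7, so (862/1223) = (+1)^1·(431/1223); sign now -1
reciprocity: (431/1223) = -1·(1223/431) since 431 mod 4 = 3, 1223 mod 4 = 3; sign now +1
(1223/431) = (361/431)   [reduce mod 431]
reciprocity: (361/431) = +1·(431/361) since 361 mod 4 = 1, 431 mod 4 = 3; sign now +1
(431/361) = (70/361)   [reduce mod 361]
70 = 2^1·35; (2/361) = +1 since 361 mod 8 = 1, so (70/361) = (+1)^1·(35/361); sign now +1
reciprocity: (35/361) = +1·(361/35) since 35 mod 4 = 3, 361 mod 4 = 1; sign now +1
(361/35) = (11/35)   [reduce mod 35]
reciprocity: (11/35) = -1·(35/11) since 11 mod 4 = 3, 35 mod 4 = 3; sign now -1
(35/11) = (2/11)   [reduce mod 11]
2 = 2^1·1; (2/11) = -1 since 11 mod 8 = 3, so (2/11) = (-1)^1·(1/11); sign now +1
(1/11) = 1; final value = sign = +1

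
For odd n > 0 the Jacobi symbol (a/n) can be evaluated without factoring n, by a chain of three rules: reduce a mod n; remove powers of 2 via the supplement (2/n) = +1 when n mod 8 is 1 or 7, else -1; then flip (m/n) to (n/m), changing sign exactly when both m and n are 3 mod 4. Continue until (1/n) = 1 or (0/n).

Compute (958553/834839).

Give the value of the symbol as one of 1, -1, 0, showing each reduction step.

(958553/834839): 958553 mod 834839 = 123714, so (958553/834839) = (123714/834839)
factor out 2^1: 123714 = 2^1·61857; with 834839 mod 8 = 7, (2/834839) = +1; sign now +1; continue with (61857/834839)
flip (61857/834839) -> (834839/61857): both odd, 61857 mod 4 = 1, 834839 mod 4 = 3, so the flip contributes +1; sign now +1
(834839/61857): 834839 mod 61857 = 30698, so (834839/61857) = (30698/61857)
factor out 2^1: 30698 = 2^1·15349; with 61857 mod 8 = 1, (2/61857) = +1; sign now +1; continue with (15349/61857)
flip (15349/61857) -> (61857/15349): both odd, 15349 mod 4 = 1, 61857 mod 4 = 1, so the flip contributes +1; sign now +1
(61857/15349): 61857 mod 15349 = 461, so (61857/15349) = (461/15349)
flip (461/15349) -> (15349/461): both odd, 461 mod 4 = 1, 15349 mod 4 = 1, so the flip contributes +1; sign now +1
(15349/461): 15349 mod 461 = 136, so (15349/461) = (136/461)
factor out 2^3: 136 = 2^3·17; with 461 mod 8 = 5, (2/461) = -1; sign now -1; continue with (17/461)
flip (17/461) -> (461/17): both odd, 17 mod 4 = 1, 461 mod 4 = 1, so the flip contributes +1; sign now -1
(461/17): 461 mod 17 = 2, so (461/17) = (2/17)
factor out 2^1: 2 = 2^1·1; with 17 mod 8 = 1, (2/17) = +1; sign now -1; continue with (1/17)
reached (1/17) = 1, so the symbol is -1

-1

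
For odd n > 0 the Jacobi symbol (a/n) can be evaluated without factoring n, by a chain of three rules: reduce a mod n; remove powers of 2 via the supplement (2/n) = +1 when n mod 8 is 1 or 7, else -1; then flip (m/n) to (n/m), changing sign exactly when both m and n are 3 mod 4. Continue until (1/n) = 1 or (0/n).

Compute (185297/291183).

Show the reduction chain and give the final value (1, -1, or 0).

flip (185297/291183) -> (291183/185297): both odd, 185297 mod 4 = 1, 291183 mod 4 = 3, so the flip contributes +1; sign now +1
(291183/185297): 291183 mod 185297 = 105886, so (291183/185297) = (105886/185297)
factor out 2^1: 105886 = 2^1·52943; with 185297 mod 8 = 1, (2/185297) = +1; sign now +1; continue with (52943/185297)
flip (52943/185297) -> (185297/52943): both odd, 52943 mod 4 = 3, 185297 mod 4 = 1, so the flip contributes +1; sign now +1
(185297/52943): 185297 mod 52943 = 26468, so (185297/52943) = (26468/52943)
factor out 2^2: 26468 = 2^2·6617; with 52943 mod 8 = 7, (2/52943) = +1; sign now +1; continue with (6617/52943)
flip (6617/52943) -> (52943/6617): both odd, 6617 mod 4 = 1, 52943 mod 4 = 3, so the flip contributes +1; sign now +1
(52943/6617): 52943 mod 6617 = 7, so (52943/6617) = (7/6617)
flip (7/6617) -> (6617/7): both odd, 7 mod 4 = 3, 6617 mod 4 = 1, so the flip contributes +1; sign now +1
(6617/7): 6617 mod 7 = 2, so (6617/7) = (2/7)
factor out 2^1: 2 = 2^1·1; with 7 mod 8 = 7, (2/7) = +1; sign now +1; continue with (1/7)
reached (1/7) = 1, so the symbol is +1

1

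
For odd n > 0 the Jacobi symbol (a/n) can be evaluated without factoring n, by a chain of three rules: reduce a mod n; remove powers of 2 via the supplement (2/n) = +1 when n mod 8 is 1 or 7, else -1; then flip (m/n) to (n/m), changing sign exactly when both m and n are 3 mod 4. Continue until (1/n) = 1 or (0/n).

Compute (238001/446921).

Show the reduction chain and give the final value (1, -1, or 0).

reciprocity: (238001/446921) = +1·(446921/238001) since 238001 mod 4 = 1, 446921 mod 4 = 1; sign now +1
(446921/238001) = (208920/238001)   [reduce mod 238001]
208920 = 2^3·26115; (2/238001) = +1 since 238001 mod 8 = 1, so (208920/238001) = (+1)^3·(26115/238001); sign now +1
reciprocity: (26115/238001) = +1·(238001/26115) since 26115 mod 4 = 3, 238001 mod 4 = 1; sign now +1
(238001/26115) = (2966/26115)   [reduce mod 26115]
2966 = 2^1·1483; (2/26115) = -1 since 26115 mod 8 = 3, so (2966/26115) = (-1)^1·(1483/26115); sign now -1
reciprocity: (1483/26115) = -1·(26115/1483) since 1483 mod 4 = 3, 26115 mod 4 = 3; sign now +1
(26115/1483) = (904/1483)   [reduce mod 1483]
904 = 2^3·113; (2/1483) = -1 since 1483 mod 8 = 3, so (904/1483) = (-1)^3·(113/1483); sign now -1
reciprocity: (113/1483) = +1·(1483/113) since 113 mod 4 = 1, 1483 mod 4 = 3; sign now -1
(1483/113) = (14/113)   [reduce mod 113]
14 = 2^1·7; (2/113) = +1 since 113 mod 8 = 1, so (14/113) = (+1)^1·(7/113); sign now -1
reciprocity: (7/113) = +1·(113/7) since 7 mod 4 = 3, 113 mod 4 = 1; sign now -1
(113/7) = (1/7)   [reduce mod 7]
(1/7) = 1; final value = sign = -1

-1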